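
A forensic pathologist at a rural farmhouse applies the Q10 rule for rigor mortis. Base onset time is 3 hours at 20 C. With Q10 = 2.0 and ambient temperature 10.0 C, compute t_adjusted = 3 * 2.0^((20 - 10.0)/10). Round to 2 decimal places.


Rigor mortis time adjustment:
Exponent = (T_ref - T_actual) / 10 = (20 - 10.0) / 10 = 1
Q10 factor = 2.0^1 = 2
t_adjusted = 3 * 2 = 6.00 hours

6.00


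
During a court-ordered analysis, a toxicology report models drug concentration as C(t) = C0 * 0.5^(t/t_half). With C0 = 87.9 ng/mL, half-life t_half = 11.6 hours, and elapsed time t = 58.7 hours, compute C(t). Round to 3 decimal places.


Drug concentration decay:
Number of half-lives = t / t_half = 58.7 / 11.6 = 5.060345
Decay factor = 0.5^5.060345 = 0.02996984
C(t) = 87.9 * 0.02996984 = 2.634 ng/mL

2.634


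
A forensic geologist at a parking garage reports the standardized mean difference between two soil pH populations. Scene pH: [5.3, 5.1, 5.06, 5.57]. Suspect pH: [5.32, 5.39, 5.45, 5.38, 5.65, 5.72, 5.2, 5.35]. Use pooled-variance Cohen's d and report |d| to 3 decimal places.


Pooled-variance Cohen's d for soil pH comparison:
Scene mean = 21.03 / 4 = 5.2575
Suspect mean = 43.46 / 8 = 5.4325
Scene sample variance s_s^2 = 0.054425
Suspect sample variance s_c^2 = 0.029764
Pooled variance = ((n_s-1)*s_s^2 + (n_c-1)*s_c^2) / (n_s + n_c - 2) = 0.037163
Pooled SD = sqrt(0.037163) = 0.192777
Mean difference = -0.175
|d| = |-0.175| / 0.192777 = 0.908

0.908


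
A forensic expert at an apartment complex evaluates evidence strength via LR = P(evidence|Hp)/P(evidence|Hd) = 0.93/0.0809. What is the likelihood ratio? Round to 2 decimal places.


Likelihood ratio calculation:
LR = P(E|Hp) / P(E|Hd)
LR = 0.93 / 0.0809
LR = 11.50

11.50


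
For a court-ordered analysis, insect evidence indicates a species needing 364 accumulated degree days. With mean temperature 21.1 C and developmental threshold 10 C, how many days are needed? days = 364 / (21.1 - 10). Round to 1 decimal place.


Insect development time:
Effective temperature = avg_temp - T_base = 21.1 - 10 = 11.1 C
Days = ADD / effective_temp = 364 / 11.1 = 32.8 days

32.8


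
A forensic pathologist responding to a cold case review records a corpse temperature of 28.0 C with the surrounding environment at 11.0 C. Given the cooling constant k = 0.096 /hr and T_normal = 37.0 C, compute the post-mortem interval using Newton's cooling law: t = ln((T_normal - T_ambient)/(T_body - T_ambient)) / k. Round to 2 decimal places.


Using Newton's law of cooling:
t = ln((T_normal - T_ambient) / (T_body - T_ambient)) / k
T_normal - T_ambient = 26.0
T_body - T_ambient = 17.0
Ratio = 1.529412
ln(ratio) = 0.424883
t = 0.424883 / 0.096 = 4.43 hours

4.43


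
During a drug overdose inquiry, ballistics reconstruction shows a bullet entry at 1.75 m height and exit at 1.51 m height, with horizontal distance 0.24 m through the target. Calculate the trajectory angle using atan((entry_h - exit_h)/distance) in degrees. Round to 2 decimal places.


Bullet trajectory angle:
Height difference = 1.75 - 1.51 = 0.24 m
angle = atan(0.24 / 0.24)
angle = atan(1)
angle = 45.00 degrees

45.00


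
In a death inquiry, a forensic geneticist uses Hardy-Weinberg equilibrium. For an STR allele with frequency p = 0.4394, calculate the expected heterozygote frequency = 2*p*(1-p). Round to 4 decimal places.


Hardy-Weinberg heterozygote frequency:
q = 1 - p = 1 - 0.4394 = 0.5606
2pq = 2 * 0.4394 * 0.5606 = 0.4927

0.4927


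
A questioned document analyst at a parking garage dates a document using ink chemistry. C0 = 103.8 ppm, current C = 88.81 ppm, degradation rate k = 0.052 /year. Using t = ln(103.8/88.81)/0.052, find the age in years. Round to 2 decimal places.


Document age estimation:
C0/C = 103.8 / 88.81 = 1.168787
ln(C0/C) = 0.155966
t = 0.155966 / 0.052 = 3.00 years

3.00


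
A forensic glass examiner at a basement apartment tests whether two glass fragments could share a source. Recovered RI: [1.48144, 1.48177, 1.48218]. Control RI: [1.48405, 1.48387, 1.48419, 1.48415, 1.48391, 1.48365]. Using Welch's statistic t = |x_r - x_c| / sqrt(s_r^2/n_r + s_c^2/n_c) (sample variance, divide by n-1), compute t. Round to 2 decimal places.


Welch's t-criterion for glass RI comparison:
Recovered mean = sum / n_r = 4.44539 / 3 = 1.4817967
Control mean = sum / n_c = 8.90382 / 6 = 1.48397
Recovered sample variance s_r^2 = 1.37433e-07
Control sample variance s_c^2 = 4.064e-08
Welch SE (unpooled) = sqrt(s_r^2/n_r + s_c^2/n_c) = sqrt(4.58111e-08 + 6.77333e-09) = sqrt(5.25844e-08) = 0.000229313
|mean_r - mean_c| = 0.00217333
t = 0.00217333 / 0.000229313 = 9.48

9.48


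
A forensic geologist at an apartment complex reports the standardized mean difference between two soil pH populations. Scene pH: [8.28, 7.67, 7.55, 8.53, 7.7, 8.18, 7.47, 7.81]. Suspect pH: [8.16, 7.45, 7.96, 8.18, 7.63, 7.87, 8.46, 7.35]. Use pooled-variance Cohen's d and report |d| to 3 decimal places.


Pooled-variance Cohen's d for soil pH comparison:
Scene mean = 63.19 / 8 = 7.89875
Suspect mean = 63.06 / 8 = 7.8825
Scene sample variance s_s^2 = 0.14687
Suspect sample variance s_c^2 = 0.148507
Pooled variance = ((n_s-1)*s_s^2 + (n_c-1)*s_c^2) / (n_s + n_c - 2) = 0.147688
Pooled SD = sqrt(0.147688) = 0.384302
Mean difference = 0.01625
|d| = |0.01625| / 0.384302 = 0.042

0.042


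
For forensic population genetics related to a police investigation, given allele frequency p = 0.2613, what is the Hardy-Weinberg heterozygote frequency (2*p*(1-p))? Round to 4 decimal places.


Hardy-Weinberg heterozygote frequency:
q = 1 - p = 1 - 0.2613 = 0.7387
2pq = 2 * 0.2613 * 0.7387 = 0.3860

0.3860


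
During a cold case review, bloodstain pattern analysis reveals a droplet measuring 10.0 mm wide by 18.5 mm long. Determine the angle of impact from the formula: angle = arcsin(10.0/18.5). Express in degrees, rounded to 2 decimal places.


Blood spatter impact angle calculation:
width / length = 10.0 / 18.5 = 0.540541
angle = arcsin(0.540541)
angle = 32.72 degrees

32.72


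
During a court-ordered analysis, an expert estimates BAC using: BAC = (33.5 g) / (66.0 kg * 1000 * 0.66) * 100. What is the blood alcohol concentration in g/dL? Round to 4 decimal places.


Applying the Widmark formula:
BAC = (dose_g / (body_wt * 1000 * r)) * 100
Denominator = 66.0 * 1000 * 0.66 = 43560
BAC = (33.5 / 43560) * 100
BAC = 0.0769 g/dL

0.0769


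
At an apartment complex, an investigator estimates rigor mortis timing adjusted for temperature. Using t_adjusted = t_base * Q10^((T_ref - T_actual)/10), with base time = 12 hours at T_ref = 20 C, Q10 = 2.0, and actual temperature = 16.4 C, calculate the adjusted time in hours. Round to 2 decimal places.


Rigor mortis time adjustment:
Exponent = (T_ref - T_actual) / 10 = (20 - 16.4) / 10 = 0.36
Q10 factor = 2.0^0.36 = 1.28343
t_adjusted = 12 * 1.28343 = 15.40 hours

15.40


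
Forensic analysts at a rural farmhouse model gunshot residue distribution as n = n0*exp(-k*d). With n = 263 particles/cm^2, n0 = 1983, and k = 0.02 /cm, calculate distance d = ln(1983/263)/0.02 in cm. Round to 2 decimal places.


GSR distance calculation:
n0/n = 1983 / 263 = 7.539924
ln(n0/n) = 2.020212
d = 2.020212 / 0.02 = 101.01 cm

101.01


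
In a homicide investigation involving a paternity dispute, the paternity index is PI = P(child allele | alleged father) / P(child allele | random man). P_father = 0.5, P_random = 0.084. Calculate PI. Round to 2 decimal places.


Paternity Index calculation:
PI = P(allele|father) / P(allele|random)
PI = 0.5 / 0.084
PI = 5.95

5.95


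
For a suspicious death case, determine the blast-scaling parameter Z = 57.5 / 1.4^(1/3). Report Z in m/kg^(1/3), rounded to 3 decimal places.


Scaled distance calculation:
W^(1/3) = 1.4^(1/3) = 1.118689
Z = R / W^(1/3) = 57.5 / 1.118689
Z = 51.399 m/kg^(1/3)

51.399


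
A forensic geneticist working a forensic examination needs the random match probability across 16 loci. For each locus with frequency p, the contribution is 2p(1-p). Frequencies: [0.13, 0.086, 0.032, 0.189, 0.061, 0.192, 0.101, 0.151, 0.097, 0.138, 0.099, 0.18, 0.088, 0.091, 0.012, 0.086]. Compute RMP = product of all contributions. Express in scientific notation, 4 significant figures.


Computing RMP for 16 loci:
Locus 1: 2 * 0.13 * 0.87 = 0.2262
Locus 2: 2 * 0.086 * 0.914 = 0.157208
Locus 3: 2 * 0.032 * 0.968 = 0.061952
Locus 4: 2 * 0.189 * 0.811 = 0.306558
Locus 5: 2 * 0.061 * 0.939 = 0.114558
Locus 6: 2 * 0.192 * 0.808 = 0.310272
Locus 7: 2 * 0.101 * 0.899 = 0.181598
Locus 8: 2 * 0.151 * 0.849 = 0.256398
Locus 9: 2 * 0.097 * 0.903 = 0.175182
Locus 10: 2 * 0.138 * 0.862 = 0.237912
Locus 11: 2 * 0.099 * 0.901 = 0.178398
Locus 12: 2 * 0.18 * 0.82 = 0.2952
Locus 13: 2 * 0.088 * 0.912 = 0.160512
Locus 14: 2 * 0.091 * 0.909 = 0.165438
Locus 15: 2 * 0.012 * 0.988 = 0.023712
Locus 16: 2 * 0.086 * 0.914 = 0.157208
RMP = 2.428e-13

2.428e-13


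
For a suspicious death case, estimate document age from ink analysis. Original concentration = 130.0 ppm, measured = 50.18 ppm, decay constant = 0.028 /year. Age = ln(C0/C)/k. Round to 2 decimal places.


Document age estimation:
C0/C = 130.0 / 50.18 = 2.590674
ln(C0/C) = 0.951918
t = 0.951918 / 0.028 = 34.00 years

34.00


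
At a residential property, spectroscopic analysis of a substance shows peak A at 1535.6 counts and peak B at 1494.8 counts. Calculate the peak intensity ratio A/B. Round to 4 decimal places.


Spectral peak ratio:
Peak A = 1535.6 counts
Peak B = 1494.8 counts
Ratio = 1535.6 / 1494.8 = 1.0273

1.0273


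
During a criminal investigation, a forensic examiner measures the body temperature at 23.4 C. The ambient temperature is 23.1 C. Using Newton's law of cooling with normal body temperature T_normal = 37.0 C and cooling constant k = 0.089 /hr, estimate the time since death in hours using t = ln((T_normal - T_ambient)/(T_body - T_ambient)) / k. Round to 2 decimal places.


Using Newton's law of cooling:
t = ln((T_normal - T_ambient) / (T_body - T_ambient)) / k
T_normal - T_ambient = 13.9
T_body - T_ambient = 0.3
Ratio = 46.333333
ln(ratio) = 3.835862
t = 3.835862 / 0.089 = 43.10 hours

43.10


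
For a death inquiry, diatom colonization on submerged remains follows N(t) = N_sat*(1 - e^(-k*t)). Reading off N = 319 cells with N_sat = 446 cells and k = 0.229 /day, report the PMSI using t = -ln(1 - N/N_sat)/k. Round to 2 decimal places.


PMSI from diatom colonization curve:
N / N_sat = 319 / 446 = 0.715247
1 - N/N_sat = 0.284753
ln(1 - N/N_sat) = -1.256133
t = -ln(1 - N/N_sat) / k = -(-1.256133) / 0.229 = 5.49 days

5.49


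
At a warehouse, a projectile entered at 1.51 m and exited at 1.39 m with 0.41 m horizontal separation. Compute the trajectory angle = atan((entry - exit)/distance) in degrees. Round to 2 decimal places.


Bullet trajectory angle:
Height difference = 1.51 - 1.39 = 0.12 m
angle = atan(0.12 / 0.41)
angle = atan(0.292683)
angle = 16.31 degrees

16.31


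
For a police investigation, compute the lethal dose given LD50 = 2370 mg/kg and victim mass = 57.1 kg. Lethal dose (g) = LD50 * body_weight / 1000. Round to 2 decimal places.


Lethal dose calculation:
Lethal dose = LD50 * body_weight / 1000
= 2370 * 57.1 / 1000
= 135327 / 1000
= 135.33 g

135.33


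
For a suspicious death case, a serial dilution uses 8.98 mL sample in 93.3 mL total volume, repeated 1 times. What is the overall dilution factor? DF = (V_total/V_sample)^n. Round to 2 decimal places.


Dilution factor calculation:
Single dilution = V_total / V_sample = 93.3 / 8.98 ≈ 10.389755
Number of dilutions = 1
Total DF = (93.3 / 8.98)^1 (full precision, rounded at the end) = 10.39

10.39


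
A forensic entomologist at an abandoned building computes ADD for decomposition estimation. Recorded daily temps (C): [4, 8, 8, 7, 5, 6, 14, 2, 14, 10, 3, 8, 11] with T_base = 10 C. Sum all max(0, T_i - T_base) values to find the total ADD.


Computing ADD day by day:
Day 1: max(0, 4 - 10) = 0
Day 2: max(0, 8 - 10) = 0
Day 3: max(0, 8 - 10) = 0
Day 4: max(0, 7 - 10) = 0
Day 5: max(0, 5 - 10) = 0
Day 6: max(0, 6 - 10) = 0
Day 7: max(0, 14 - 10) = 4
Day 8: max(0, 2 - 10) = 0
Day 9: max(0, 14 - 10) = 4
Day 10: max(0, 10 - 10) = 0
Day 11: max(0, 3 - 10) = 0
Day 12: max(0, 8 - 10) = 0
Day 13: max(0, 11 - 10) = 1
Total ADD = 9

9


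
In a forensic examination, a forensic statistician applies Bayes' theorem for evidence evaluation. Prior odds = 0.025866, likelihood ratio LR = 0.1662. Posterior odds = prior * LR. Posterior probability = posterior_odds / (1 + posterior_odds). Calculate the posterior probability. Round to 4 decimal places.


Bayesian evidence evaluation:
Posterior odds = prior_odds * LR = 0.025866 * 0.1662 = 0.004298929
Posterior probability = posterior_odds / (1 + posterior_odds)
= 0.004298929 / (1 + 0.004298929)
= 0.004298929 / 1.004298929
= 0.0043

0.0043


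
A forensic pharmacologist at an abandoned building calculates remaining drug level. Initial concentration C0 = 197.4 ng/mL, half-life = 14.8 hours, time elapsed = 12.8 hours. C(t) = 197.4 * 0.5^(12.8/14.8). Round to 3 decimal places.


Drug concentration decay:
Number of half-lives = t / t_half = 12.8 / 14.8 = 0.864865
Decay factor = 0.5^0.864865 = 0.54909779
C(t) = 197.4 * 0.54909779 = 108.392 ng/mL

108.392


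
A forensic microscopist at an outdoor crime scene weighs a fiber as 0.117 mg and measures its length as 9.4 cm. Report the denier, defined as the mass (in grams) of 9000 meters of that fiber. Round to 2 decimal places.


Denier calculation:
Mass in grams = 0.117 mg / 1000 = 0.000117 g
Length in meters = 9.4 cm / 100 = 0.094 m
Linear density = mass / length = 0.000117 / 0.094 = 0.00124468 g/m
Denier = (g/m) * 9000 = 0.00124468 * 9000 = 11.20

11.20


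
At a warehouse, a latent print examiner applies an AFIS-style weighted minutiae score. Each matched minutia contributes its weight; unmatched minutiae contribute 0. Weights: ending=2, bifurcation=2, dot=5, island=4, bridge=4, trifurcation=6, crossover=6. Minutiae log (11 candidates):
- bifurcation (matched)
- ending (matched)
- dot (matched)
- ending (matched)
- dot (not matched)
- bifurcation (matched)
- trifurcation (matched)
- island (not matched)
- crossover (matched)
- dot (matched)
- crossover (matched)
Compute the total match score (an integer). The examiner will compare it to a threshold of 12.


Weighted minutiae match score:
  bifurcation: matched, +2 (running total 2)
  ending: matched, +2 (running total 4)
  dot: matched, +5 (running total 9)
  ending: matched, +2 (running total 11)
  dot: not matched, +0
  bifurcation: matched, +2 (running total 13)
  trifurcation: matched, +6 (running total 19)
  island: not matched, +0
  crossover: matched, +6 (running total 25)
  dot: matched, +5 (running total 30)
  crossover: matched, +6 (running total 36)
Total score = 36
Threshold = 12; verdict = identification

36


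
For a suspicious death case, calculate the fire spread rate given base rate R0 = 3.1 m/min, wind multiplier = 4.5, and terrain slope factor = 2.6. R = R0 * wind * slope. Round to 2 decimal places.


Fire spread rate calculation:
R = R0 * wind_factor * slope_factor
= 3.1 * 4.5 * 2.6
= 13.95 * 2.6
= 36.27 m/min

36.27


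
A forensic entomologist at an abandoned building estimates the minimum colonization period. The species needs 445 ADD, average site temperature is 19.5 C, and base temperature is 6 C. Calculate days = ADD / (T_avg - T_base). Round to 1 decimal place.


Insect development time:
Effective temperature = avg_temp - T_base = 19.5 - 6 = 13.5 C
Days = ADD / effective_temp = 445 / 13.5 = 33.0 days

33.0


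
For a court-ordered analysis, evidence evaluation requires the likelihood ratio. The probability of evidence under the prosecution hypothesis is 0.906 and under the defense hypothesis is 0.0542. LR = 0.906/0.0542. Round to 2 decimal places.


Likelihood ratio calculation:
LR = P(E|Hp) / P(E|Hd)
LR = 0.906 / 0.0542
LR = 16.72

16.72


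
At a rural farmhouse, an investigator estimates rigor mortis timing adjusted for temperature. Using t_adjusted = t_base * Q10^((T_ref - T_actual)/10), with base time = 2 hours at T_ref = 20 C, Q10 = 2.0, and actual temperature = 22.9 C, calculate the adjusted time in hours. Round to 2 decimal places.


Rigor mortis time adjustment:
Exponent = (T_ref - T_actual) / 10 = (20 - 22.9) / 10 = -0.29
Q10 factor = 2.0^-0.29 = 0.8179
t_adjusted = 2 * 0.8179 = 1.64 hours

1.64


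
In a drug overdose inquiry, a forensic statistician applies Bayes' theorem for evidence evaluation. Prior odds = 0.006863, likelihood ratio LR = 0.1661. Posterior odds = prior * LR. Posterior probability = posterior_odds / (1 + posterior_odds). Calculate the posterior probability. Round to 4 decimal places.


Bayesian evidence evaluation:
Posterior odds = prior_odds * LR = 0.006863 * 0.1661 = 0.001139944
Posterior probability = posterior_odds / (1 + posterior_odds)
= 0.001139944 / (1 + 0.001139944)
= 0.001139944 / 1.001139944
= 0.0011

0.0011


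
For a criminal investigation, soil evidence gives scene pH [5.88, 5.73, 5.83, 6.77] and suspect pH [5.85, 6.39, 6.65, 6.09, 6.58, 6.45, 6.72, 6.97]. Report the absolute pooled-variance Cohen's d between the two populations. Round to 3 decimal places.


Pooled-variance Cohen's d for soil pH comparison:
Scene mean = 24.21 / 4 = 6.0525
Suspect mean = 51.7 / 8 = 6.4625
Scene sample variance s_s^2 = 0.232692
Suspect sample variance s_c^2 = 0.12745
Pooled variance = ((n_s-1)*s_s^2 + (n_c-1)*s_c^2) / (n_s + n_c - 2) = 0.159022
Pooled SD = sqrt(0.159022) = 0.398776
Mean difference = -0.41
|d| = |-0.41| / 0.398776 = 1.028

1.028


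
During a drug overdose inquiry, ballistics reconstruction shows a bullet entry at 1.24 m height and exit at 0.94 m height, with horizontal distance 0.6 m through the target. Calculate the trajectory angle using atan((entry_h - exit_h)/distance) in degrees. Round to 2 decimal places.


Bullet trajectory angle:
Height difference = 1.24 - 0.94 = 0.3 m
angle = atan(0.3 / 0.6)
angle = atan(0.5)
angle = 26.57 degrees

26.57


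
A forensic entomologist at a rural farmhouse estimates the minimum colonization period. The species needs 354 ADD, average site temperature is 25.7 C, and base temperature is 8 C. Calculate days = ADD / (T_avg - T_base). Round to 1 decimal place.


Insect development time:
Effective temperature = avg_temp - T_base = 25.7 - 8 = 17.7 C
Days = ADD / effective_temp = 354 / 17.7 = 20.0 days

20.0


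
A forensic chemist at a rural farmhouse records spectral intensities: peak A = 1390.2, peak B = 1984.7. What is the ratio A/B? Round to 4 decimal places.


Spectral peak ratio:
Peak A = 1390.2 counts
Peak B = 1984.7 counts
Ratio = 1390.2 / 1984.7 = 0.7005

0.7005


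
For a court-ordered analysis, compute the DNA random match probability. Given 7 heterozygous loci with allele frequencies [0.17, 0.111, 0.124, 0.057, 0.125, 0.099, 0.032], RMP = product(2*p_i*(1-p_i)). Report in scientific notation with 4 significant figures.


Computing RMP for 7 loci:
Locus 1: 2 * 0.17 * 0.83 = 0.2822
Locus 2: 2 * 0.111 * 0.889 = 0.197358
Locus 3: 2 * 0.124 * 0.876 = 0.217248
Locus 4: 2 * 0.057 * 0.943 = 0.107502
Locus 5: 2 * 0.125 * 0.875 = 0.21875
Locus 6: 2 * 0.099 * 0.901 = 0.178398
Locus 7: 2 * 0.032 * 0.968 = 0.061952
RMP = 3.145e-06

3.145e-06


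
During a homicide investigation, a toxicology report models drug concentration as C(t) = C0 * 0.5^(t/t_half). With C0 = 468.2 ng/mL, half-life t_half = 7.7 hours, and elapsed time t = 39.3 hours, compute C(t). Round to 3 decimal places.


Drug concentration decay:
Number of half-lives = t / t_half = 39.3 / 7.7 = 5.103896
Decay factor = 0.5^5.103896 = 0.02907865
C(t) = 468.2 * 0.02907865 = 13.615 ng/mL

13.615


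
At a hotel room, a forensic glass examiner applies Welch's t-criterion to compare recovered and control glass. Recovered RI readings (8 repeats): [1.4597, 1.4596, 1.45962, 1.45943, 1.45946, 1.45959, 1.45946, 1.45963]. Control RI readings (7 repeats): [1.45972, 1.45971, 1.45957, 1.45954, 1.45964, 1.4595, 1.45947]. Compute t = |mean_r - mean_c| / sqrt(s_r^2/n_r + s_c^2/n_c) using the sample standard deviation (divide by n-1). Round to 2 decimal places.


Welch's t-criterion for glass RI comparison:
Recovered mean = sum / n_r = 11.67649 / 8 = 1.4595612
Control mean = sum / n_c = 10.21715 / 7 = 1.4595929
Recovered sample variance s_r^2 = 9.64107e-09
Control sample variance s_c^2 = 9.85714e-09
Welch SE (unpooled) = sqrt(s_r^2/n_r + s_c^2/n_c) = sqrt(1.20513e-09 + 1.40816e-09) = sqrt(2.61329e-09) = 5.11203e-05
|mean_r - mean_c| = 3.16071e-05
t = 3.16071e-05 / 5.11203e-05 = 0.62

0.62


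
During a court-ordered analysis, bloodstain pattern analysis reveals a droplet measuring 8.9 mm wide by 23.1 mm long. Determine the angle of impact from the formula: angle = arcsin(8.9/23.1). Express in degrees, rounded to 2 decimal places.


Blood spatter impact angle calculation:
width / length = 8.9 / 23.1 = 0.385281
angle = arcsin(0.385281)
angle = 22.66 degrees

22.66


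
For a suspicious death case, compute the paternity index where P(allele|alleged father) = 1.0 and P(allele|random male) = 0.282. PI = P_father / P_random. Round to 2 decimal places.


Paternity Index calculation:
PI = P(allele|father) / P(allele|random)
PI = 1.0 / 0.282
PI = 3.55

3.55


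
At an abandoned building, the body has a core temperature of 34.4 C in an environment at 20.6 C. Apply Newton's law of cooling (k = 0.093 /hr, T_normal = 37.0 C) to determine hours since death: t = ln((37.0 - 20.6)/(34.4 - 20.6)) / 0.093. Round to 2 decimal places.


Using Newton's law of cooling:
t = ln((T_normal - T_ambient) / (T_body - T_ambient)) / k
T_normal - T_ambient = 16.4
T_body - T_ambient = 13.8
Ratio = 1.188406
ln(ratio) = 0.172613
t = 0.172613 / 0.093 = 1.86 hours

1.86


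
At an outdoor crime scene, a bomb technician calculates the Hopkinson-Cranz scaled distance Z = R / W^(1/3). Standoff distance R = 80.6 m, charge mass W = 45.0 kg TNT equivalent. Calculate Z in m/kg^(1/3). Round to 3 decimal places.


Scaled distance calculation:
W^(1/3) = 45.0^(1/3) = 3.556893
Z = R / W^(1/3) = 80.6 / 3.556893
Z = 22.660 m/kg^(1/3)

22.660


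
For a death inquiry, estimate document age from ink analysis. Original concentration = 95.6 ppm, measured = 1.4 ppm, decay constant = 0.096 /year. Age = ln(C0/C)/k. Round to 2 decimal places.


Document age estimation:
C0/C = 95.6 / 1.4 = 68.285714
ln(C0/C) = 4.223701
t = 4.223701 / 0.096 = 44.00 years

44.00


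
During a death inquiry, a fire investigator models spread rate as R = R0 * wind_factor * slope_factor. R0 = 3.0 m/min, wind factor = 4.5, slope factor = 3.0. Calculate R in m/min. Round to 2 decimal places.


Fire spread rate calculation:
R = R0 * wind_factor * slope_factor
= 3.0 * 4.5 * 3.0
= 13.5 * 3.0
= 40.50 m/min

40.50


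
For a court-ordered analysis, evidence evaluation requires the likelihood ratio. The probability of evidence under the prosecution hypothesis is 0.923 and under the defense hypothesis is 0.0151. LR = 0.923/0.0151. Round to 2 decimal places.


Likelihood ratio calculation:
LR = P(E|Hp) / P(E|Hd)
LR = 0.923 / 0.0151
LR = 61.13

61.13


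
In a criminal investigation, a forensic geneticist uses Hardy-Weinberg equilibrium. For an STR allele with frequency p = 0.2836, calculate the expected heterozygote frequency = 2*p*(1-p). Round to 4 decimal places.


Hardy-Weinberg heterozygote frequency:
q = 1 - p = 1 - 0.2836 = 0.7164
2pq = 2 * 0.2836 * 0.7164 = 0.4063

0.4063


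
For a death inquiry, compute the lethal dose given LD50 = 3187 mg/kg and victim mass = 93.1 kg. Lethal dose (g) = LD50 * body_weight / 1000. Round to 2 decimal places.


Lethal dose calculation:
Lethal dose = LD50 * body_weight / 1000
= 3187 * 93.1 / 1000
= 296709.7 / 1000
= 296.71 g

296.71


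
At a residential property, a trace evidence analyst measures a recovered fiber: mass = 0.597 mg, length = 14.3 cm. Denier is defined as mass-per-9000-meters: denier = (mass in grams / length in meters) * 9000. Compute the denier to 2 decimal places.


Denier calculation:
Mass in grams = 0.597 mg / 1000 = 0.000597 g
Length in meters = 14.3 cm / 100 = 0.143 m
Linear density = mass / length = 0.000597 / 0.143 = 0.00417483 g/m
Denier = (g/m) * 9000 = 0.00417483 * 9000 = 37.57

37.57


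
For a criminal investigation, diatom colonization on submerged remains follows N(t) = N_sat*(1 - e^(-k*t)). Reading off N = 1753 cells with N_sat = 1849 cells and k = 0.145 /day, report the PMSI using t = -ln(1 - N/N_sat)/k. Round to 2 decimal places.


PMSI from diatom colonization curve:
N / N_sat = 1753 / 1849 = 0.94808
1 - N/N_sat = 0.05192
ln(1 - N/N_sat) = -2.958051
t = -ln(1 - N/N_sat) / k = -(-2.958051) / 0.145 = 20.40 days

20.40


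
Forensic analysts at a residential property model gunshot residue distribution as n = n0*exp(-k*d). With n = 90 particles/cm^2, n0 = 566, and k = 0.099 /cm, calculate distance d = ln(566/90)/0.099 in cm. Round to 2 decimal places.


GSR distance calculation:
n0/n = 566 / 90 = 6.288889
ln(n0/n) = 1.838784
d = 1.838784 / 0.099 = 18.57 cm

18.57


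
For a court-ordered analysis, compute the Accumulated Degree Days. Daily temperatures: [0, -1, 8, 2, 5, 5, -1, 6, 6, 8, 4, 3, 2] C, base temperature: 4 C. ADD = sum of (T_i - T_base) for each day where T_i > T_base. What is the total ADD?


Computing ADD day by day:
Day 1: max(0, 0 - 4) = 0
Day 2: max(0, -1 - 4) = 0
Day 3: max(0, 8 - 4) = 4
Day 4: max(0, 2 - 4) = 0
Day 5: max(0, 5 - 4) = 1
Day 6: max(0, 5 - 4) = 1
Day 7: max(0, -1 - 4) = 0
Day 8: max(0, 6 - 4) = 2
Day 9: max(0, 6 - 4) = 2
Day 10: max(0, 8 - 4) = 4
Day 11: max(0, 4 - 4) = 0
Day 12: max(0, 3 - 4) = 0
Day 13: max(0, 2 - 4) = 0
Total ADD = 14

14


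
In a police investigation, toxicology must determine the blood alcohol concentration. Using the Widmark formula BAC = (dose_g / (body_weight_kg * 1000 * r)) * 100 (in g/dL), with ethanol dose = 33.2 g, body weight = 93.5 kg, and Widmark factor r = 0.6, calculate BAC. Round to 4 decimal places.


Applying the Widmark formula:
BAC = (dose_g / (body_wt * 1000 * r)) * 100
Denominator = 93.5 * 1000 * 0.6 = 56100
BAC = (33.2 / 56100) * 100
BAC = 0.0592 g/dL

0.0592


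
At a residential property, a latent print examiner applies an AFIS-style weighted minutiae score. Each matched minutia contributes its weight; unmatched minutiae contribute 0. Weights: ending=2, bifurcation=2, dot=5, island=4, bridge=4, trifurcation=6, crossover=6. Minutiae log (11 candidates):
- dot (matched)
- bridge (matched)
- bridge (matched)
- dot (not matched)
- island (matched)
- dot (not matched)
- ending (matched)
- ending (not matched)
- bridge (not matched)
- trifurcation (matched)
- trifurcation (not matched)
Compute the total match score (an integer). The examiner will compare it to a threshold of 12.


Weighted minutiae match score:
  dot: matched, +5 (running total 5)
  bridge: matched, +4 (running total 9)
  bridge: matched, +4 (running total 13)
  dot: not matched, +0
  island: matched, +4 (running total 17)
  dot: not matched, +0
  ending: matched, +2 (running total 19)
  ending: not matched, +0
  bridge: not matched, +0
  trifurcation: matched, +6 (running total 25)
  trifurcation: not matched, +0
Total score = 25
Threshold = 12; verdict = identification

25


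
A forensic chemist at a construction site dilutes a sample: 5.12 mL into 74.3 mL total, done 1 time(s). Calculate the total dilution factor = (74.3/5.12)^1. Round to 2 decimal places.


Dilution factor calculation:
Single dilution = V_total / V_sample = 74.3 / 5.12 ≈ 14.511719
Number of dilutions = 1
Total DF = (74.3 / 5.12)^1 (full precision, rounded at the end) = 14.51

14.51


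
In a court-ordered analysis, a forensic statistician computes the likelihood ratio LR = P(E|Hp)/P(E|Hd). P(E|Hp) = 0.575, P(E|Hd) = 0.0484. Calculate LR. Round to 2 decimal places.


Likelihood ratio calculation:
LR = P(E|Hp) / P(E|Hd)
LR = 0.575 / 0.0484
LR = 11.88

11.88


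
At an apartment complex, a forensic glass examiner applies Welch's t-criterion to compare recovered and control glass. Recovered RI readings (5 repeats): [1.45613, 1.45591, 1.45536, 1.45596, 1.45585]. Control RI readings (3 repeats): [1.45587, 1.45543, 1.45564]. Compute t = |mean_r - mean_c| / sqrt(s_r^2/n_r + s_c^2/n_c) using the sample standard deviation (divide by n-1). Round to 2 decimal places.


Welch's t-criterion for glass RI comparison:
Recovered mean = sum / n_r = 7.27921 / 5 = 1.455842
Control mean = sum / n_c = 4.36694 / 3 = 1.4556467
Recovered sample variance s_r^2 = 8.347e-08
Control sample variance s_c^2 = 4.84333e-08
Welch SE (unpooled) = sqrt(s_r^2/n_r + s_c^2/n_c) = sqrt(1.6694e-08 + 1.61444e-08) = sqrt(3.28384e-08) = 0.000181214
|mean_r - mean_c| = 0.000195333
t = 0.000195333 / 0.000181214 = 1.08

1.08


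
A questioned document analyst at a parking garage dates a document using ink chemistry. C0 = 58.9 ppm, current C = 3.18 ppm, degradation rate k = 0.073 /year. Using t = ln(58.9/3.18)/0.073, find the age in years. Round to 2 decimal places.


Document age estimation:
C0/C = 58.9 / 3.18 = 18.522013
ln(C0/C) = 2.91896
t = 2.91896 / 0.073 = 39.99 years

39.99


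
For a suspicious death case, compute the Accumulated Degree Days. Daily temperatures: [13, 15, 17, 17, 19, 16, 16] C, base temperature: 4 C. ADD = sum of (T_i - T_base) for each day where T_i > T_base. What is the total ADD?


Computing ADD day by day:
Day 1: max(0, 13 - 4) = 9
Day 2: max(0, 15 - 4) = 11
Day 3: max(0, 17 - 4) = 13
Day 4: max(0, 17 - 4) = 13
Day 5: max(0, 19 - 4) = 15
Day 6: max(0, 16 - 4) = 12
Day 7: max(0, 16 - 4) = 12
Total ADD = 85

85


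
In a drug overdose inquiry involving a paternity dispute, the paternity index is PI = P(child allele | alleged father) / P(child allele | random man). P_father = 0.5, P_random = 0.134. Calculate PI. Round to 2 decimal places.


Paternity Index calculation:
PI = P(allele|father) / P(allele|random)
PI = 0.5 / 0.134
PI = 3.73

3.73


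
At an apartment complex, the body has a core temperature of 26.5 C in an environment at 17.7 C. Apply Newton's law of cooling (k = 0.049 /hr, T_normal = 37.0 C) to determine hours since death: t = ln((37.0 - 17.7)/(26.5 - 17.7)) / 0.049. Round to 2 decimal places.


Using Newton's law of cooling:
t = ln((T_normal - T_ambient) / (T_body - T_ambient)) / k
T_normal - T_ambient = 19.3
T_body - T_ambient = 8.8
Ratio = 2.193182
ln(ratio) = 0.785353
t = 0.785353 / 0.049 = 16.03 hours

16.03


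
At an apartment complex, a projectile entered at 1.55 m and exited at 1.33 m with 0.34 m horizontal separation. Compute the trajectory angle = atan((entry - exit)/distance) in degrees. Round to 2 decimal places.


Bullet trajectory angle:
Height difference = 1.55 - 1.33 = 0.22 m
angle = atan(0.22 / 0.34)
angle = atan(0.647059)
angle = 32.91 degrees

32.91


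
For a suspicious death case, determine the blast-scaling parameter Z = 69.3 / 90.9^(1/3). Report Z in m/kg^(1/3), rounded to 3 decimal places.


Scaled distance calculation:
W^(1/3) = 90.9^(1/3) = 4.496293
Z = R / W^(1/3) = 69.3 / 4.496293
Z = 15.413 m/kg^(1/3)

15.413


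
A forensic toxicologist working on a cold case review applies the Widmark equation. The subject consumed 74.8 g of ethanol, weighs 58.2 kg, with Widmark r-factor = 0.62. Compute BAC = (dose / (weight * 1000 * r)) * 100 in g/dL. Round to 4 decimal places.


Applying the Widmark formula:
BAC = (dose_g / (body_wt * 1000 * r)) * 100
Denominator = 58.2 * 1000 * 0.62 = 36084
BAC = (74.8 / 36084) * 100
BAC = 0.2073 g/dL

0.2073


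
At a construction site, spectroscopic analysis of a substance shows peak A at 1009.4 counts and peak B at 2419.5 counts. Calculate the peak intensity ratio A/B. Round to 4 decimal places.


Spectral peak ratio:
Peak A = 1009.4 counts
Peak B = 2419.5 counts
Ratio = 1009.4 / 2419.5 = 0.4172

0.4172


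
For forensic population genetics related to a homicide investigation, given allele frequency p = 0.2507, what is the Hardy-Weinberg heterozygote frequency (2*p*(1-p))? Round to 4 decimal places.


Hardy-Weinberg heterozygote frequency:
q = 1 - p = 1 - 0.2507 = 0.7493
2pq = 2 * 0.2507 * 0.7493 = 0.3757

0.3757


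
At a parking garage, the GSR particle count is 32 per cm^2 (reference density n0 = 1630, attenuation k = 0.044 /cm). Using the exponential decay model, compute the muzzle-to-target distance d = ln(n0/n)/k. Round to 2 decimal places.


GSR distance calculation:
n0/n = 1630 / 32 = 50.9375
ln(n0/n) = 3.930599
d = 3.930599 / 0.044 = 89.33 cm

89.33


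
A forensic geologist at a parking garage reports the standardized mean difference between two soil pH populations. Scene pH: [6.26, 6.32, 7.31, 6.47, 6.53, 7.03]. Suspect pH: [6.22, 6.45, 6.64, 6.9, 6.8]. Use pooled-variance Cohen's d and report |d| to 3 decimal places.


Pooled-variance Cohen's d for soil pH comparison:
Scene mean = 39.92 / 6 = 6.653333
Suspect mean = 33.01 / 5 = 6.602
Scene sample variance s_s^2 = 0.177547
Suspect sample variance s_c^2 = 0.07462
Pooled variance = ((n_s-1)*s_s^2 + (n_c-1)*s_c^2) / (n_s + n_c - 2) = 0.131801
Pooled SD = sqrt(0.131801) = 0.363044
Mean difference = 0.051333
|d| = |0.051333| / 0.363044 = 0.141

0.141


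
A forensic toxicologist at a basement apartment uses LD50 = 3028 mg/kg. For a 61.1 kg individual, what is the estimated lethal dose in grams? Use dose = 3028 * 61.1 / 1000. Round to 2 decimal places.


Lethal dose calculation:
Lethal dose = LD50 * body_weight / 1000
= 3028 * 61.1 / 1000
= 185010.8 / 1000
= 185.01 g

185.01


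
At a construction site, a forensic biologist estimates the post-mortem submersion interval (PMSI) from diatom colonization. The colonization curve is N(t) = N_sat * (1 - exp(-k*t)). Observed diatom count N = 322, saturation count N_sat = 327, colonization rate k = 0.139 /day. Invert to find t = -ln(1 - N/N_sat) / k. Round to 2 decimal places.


PMSI from diatom colonization curve:
N / N_sat = 322 / 327 = 0.984709
1 - N/N_sat = 0.015291
ln(1 - N/N_sat) = -4.180491
t = -ln(1 - N/N_sat) / k = -(-4.180491) / 0.139 = 30.08 days

30.08


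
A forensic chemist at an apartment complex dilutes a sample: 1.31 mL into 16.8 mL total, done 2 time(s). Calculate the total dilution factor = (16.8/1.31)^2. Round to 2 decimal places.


Dilution factor calculation:
Single dilution = V_total / V_sample = 16.8 / 1.31 ≈ 12.824427
Number of dilutions = 2
Total DF = (16.8 / 1.31)^2 (full precision, rounded at the end) = 164.47

164.47


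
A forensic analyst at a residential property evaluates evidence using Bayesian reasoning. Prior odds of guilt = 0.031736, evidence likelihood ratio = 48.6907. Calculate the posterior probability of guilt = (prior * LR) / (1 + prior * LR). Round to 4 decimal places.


Bayesian evidence evaluation:
Posterior odds = prior_odds * LR = 0.031736 * 48.6907 = 1.545248
Posterior probability = posterior_odds / (1 + posterior_odds)
= 1.545248 / (1 + 1.545248)
= 1.545248 / 2.545248
= 0.6071

0.6071


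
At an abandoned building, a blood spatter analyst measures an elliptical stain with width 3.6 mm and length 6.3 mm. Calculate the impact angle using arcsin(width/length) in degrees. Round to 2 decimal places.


Blood spatter impact angle calculation:
width / length = 3.6 / 6.3 = 0.571429
angle = arcsin(0.571429)
angle = 34.85 degrees

34.85


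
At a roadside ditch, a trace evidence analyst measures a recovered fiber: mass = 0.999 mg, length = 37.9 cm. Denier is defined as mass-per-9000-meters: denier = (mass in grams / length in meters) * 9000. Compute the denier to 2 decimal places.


Denier calculation:
Mass in grams = 0.999 mg / 1000 = 0.000999 g
Length in meters = 37.9 cm / 100 = 0.379 m
Linear density = mass / length = 0.000999 / 0.379 = 0.00263588 g/m
Denier = (g/m) * 9000 = 0.00263588 * 9000 = 23.72

23.72


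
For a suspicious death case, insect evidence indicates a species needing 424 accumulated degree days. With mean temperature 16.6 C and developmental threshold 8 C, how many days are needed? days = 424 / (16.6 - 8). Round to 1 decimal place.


Insect development time:
Effective temperature = avg_temp - T_base = 16.6 - 8 = 8.6 C
Days = ADD / effective_temp = 424 / 8.6 = 49.3 days

49.3


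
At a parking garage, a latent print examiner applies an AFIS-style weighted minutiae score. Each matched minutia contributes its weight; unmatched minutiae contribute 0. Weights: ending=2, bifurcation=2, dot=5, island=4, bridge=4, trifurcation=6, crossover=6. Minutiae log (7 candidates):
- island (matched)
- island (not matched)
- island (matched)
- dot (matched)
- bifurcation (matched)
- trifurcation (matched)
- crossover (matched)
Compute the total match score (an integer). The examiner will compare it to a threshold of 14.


Weighted minutiae match score:
  island: matched, +4 (running total 4)
  island: not matched, +0
  island: matched, +4 (running total 8)
  dot: matched, +5 (running total 13)
  bifurcation: matched, +2 (running total 15)
  trifurcation: matched, +6 (running total 21)
  crossover: matched, +6 (running total 27)
Total score = 27
Threshold = 14; verdict = identification

27


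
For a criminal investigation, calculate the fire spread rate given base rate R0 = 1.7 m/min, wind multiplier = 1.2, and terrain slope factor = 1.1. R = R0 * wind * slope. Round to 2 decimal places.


Fire spread rate calculation:
R = R0 * wind_factor * slope_factor
= 1.7 * 1.2 * 1.1
= 2.04 * 1.1
= 2.24 m/min

2.24


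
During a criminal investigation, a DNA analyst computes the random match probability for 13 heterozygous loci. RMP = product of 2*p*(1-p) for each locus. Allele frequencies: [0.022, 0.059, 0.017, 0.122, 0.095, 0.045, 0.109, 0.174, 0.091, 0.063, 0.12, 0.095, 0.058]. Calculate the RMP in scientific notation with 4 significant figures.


Computing RMP for 13 loci:
Locus 1: 2 * 0.022 * 0.978 = 0.043032
Locus 2: 2 * 0.059 * 0.941 = 0.111038
Locus 3: 2 * 0.017 * 0.983 = 0.033422
Locus 4: 2 * 0.122 * 0.878 = 0.214232
Locus 5: 2 * 0.095 * 0.905 = 0.17195
Locus 6: 2 * 0.045 * 0.955 = 0.08595
Locus 7: 2 * 0.109 * 0.891 = 0.194238
Locus 8: 2 * 0.174 * 0.826 = 0.287448
Locus 9: 2 * 0.091 * 0.909 = 0.165438
Locus 10: 2 * 0.063 * 0.937 = 0.118062
Locus 11: 2 * 0.12 * 0.88 = 0.2112
Locus 12: 2 * 0.095 * 0.905 = 0.17195
Locus 13: 2 * 0.058 * 0.942 = 0.109272
RMP = 2.188e-12

2.188e-12


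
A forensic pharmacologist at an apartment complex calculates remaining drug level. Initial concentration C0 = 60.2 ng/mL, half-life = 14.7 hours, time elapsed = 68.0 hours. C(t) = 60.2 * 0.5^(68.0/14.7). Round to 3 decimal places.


Drug concentration decay:
Number of half-lives = t / t_half = 68.0 / 14.7 = 4.62585
Decay factor = 0.5^4.62585 = 0.04050237
C(t) = 60.2 * 0.04050237 = 2.438 ng/mL

2.438


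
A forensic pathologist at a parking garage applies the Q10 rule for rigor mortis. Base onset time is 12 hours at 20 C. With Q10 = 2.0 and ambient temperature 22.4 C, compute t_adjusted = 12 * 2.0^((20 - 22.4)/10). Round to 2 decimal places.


Rigor mortis time adjustment:
Exponent = (T_ref - T_actual) / 10 = (20 - 22.4) / 10 = -0.24
Q10 factor = 2.0^-0.24 = 0.84675
t_adjusted = 12 * 0.84675 = 10.16 hours

10.16


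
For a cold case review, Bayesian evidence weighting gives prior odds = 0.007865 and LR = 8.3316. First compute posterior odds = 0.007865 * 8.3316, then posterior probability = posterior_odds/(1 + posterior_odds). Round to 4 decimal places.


Bayesian evidence evaluation:
Posterior odds = prior_odds * LR = 0.007865 * 8.3316 = 0.06552803
Posterior probability = posterior_odds / (1 + posterior_odds)
= 0.06552803 / (1 + 0.06552803)
= 0.06552803 / 1.06552803
= 0.0615

0.0615


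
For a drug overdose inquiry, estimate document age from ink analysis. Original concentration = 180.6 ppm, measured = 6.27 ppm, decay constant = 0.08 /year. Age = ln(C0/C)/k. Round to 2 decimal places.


Document age estimation:
C0/C = 180.6 / 6.27 = 28.803828
ln(C0/C) = 3.360508
t = 3.360508 / 0.08 = 42.01 years

42.01


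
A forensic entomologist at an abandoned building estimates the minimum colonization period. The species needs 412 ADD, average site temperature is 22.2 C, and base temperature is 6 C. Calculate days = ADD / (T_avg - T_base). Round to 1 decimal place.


Insect development time:
Effective temperature = avg_temp - T_base = 22.2 - 6 = 16.2 C
Days = ADD / effective_temp = 412 / 16.2 = 25.4 days

25.4
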